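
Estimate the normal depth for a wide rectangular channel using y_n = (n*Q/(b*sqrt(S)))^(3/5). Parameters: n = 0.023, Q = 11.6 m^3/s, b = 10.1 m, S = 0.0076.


We use the wide-channel approximation y_n = (n*Q/(b*sqrt(S)))^(3/5).
sqrt(S) = sqrt(0.0076) = 0.087178.
Numerator: n*Q = 0.023 * 11.6 = 0.2668.
Denominator: b*sqrt(S) = 10.1 * 0.087178 = 0.880498.
arg = 0.303.
y_n = 0.303^(3/5) = 0.4885 m.

0.4885


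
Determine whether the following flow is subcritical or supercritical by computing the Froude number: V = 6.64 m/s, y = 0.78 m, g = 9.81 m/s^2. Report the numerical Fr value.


The Froude number is defined as Fr = V / sqrt(g*y).
g*y = 9.81 * 0.78 = 7.6518.
sqrt(g*y) = sqrt(7.6518) = 2.7662.
Fr = 6.64 / 2.7662 = 2.4004.
Since Fr > 1, the flow is supercritical.

2.4004


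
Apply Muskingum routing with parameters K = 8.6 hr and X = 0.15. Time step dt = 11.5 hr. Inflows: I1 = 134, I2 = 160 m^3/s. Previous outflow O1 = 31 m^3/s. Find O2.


Muskingum coefficients:
denom = 2*K*(1-X) + dt = 2*8.6*(1-0.15) + 11.5 = 26.12.
C0 = (dt - 2*K*X)/denom = (11.5 - 2*8.6*0.15)/26.12 = 0.3415.
C1 = (dt + 2*K*X)/denom = (11.5 + 2*8.6*0.15)/26.12 = 0.5391.
C2 = (2*K*(1-X) - dt)/denom = 0.1194.
O2 = C0*I2 + C1*I1 + C2*O1
   = 0.3415*160 + 0.5391*134 + 0.1194*31
   = 130.58 m^3/s.

130.58


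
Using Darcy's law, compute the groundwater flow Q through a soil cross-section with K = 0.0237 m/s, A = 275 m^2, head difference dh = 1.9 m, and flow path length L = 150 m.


Darcy's law: Q = K * A * i, where i = dh/L.
Hydraulic gradient i = 1.9 / 150 = 0.012667.
Q = 0.0237 * 275 * 0.012667
  = 0.0826 m^3/s.

0.0826


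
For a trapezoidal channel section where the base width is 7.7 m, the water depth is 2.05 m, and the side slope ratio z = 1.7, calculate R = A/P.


For a trapezoidal section with side slope z:
A = (b + z*y)*y = (7.7 + 1.7*2.05)*2.05 = 22.929 m^2.
P = b + 2*y*sqrt(1 + z^2) = 7.7 + 2*2.05*sqrt(1 + 1.7^2) = 15.786 m.
R = A/P = 22.929 / 15.786 = 1.4525 m.

1.4525


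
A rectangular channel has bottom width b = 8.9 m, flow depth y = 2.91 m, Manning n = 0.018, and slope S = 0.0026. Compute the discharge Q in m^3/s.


For a rectangular channel, the cross-sectional area A = b * y = 8.9 * 2.91 = 25.9 m^2.
The wetted perimeter P = b + 2y = 8.9 + 2*2.91 = 14.72 m.
Hydraulic radius R = A/P = 25.9/14.72 = 1.7594 m.
Velocity V = (1/n)*R^(2/3)*S^(1/2) = (1/0.018)*1.7594^(2/3)*0.0026^(1/2) = 4.1286 m/s.
Discharge Q = A * V = 25.9 * 4.1286 = 106.925 m^3/s.

106.925


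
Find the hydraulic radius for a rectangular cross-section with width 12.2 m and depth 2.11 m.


For a rectangular section:
Flow area A = b * y = 12.2 * 2.11 = 25.74 m^2.
Wetted perimeter P = b + 2y = 12.2 + 2*2.11 = 16.42 m.
Hydraulic radius R = A/P = 25.74 / 16.42 = 1.5677 m.

1.5677


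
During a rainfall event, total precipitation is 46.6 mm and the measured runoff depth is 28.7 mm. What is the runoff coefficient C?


The runoff coefficient C = runoff depth / rainfall depth.
C = 28.7 / 46.6
  = 0.6159.

0.6159


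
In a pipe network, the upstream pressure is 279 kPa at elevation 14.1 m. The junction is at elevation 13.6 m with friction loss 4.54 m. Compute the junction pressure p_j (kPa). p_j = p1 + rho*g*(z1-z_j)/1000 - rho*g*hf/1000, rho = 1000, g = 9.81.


Junction pressure: p_j = p1 + rho*g*(z1 - z_j)/1000 - rho*g*hf/1000.
Elevation term = 1000*9.81*(14.1 - 13.6)/1000 = 4.905 kPa.
Friction term = 1000*9.81*4.54/1000 = 44.537 kPa.
p_j = 279 + 4.905 - 44.537 = 239.37 kPa.

239.37


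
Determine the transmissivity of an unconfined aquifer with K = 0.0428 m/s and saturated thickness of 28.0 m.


Transmissivity is defined as T = K * h.
T = 0.0428 * 28.0
  = 1.1984 m^2/s.

1.1984


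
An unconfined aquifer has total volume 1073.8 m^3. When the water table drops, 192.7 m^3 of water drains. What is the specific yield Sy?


Specific yield Sy = Volume drained / Total volume.
Sy = 192.7 / 1073.8
   = 0.1795.

0.1795


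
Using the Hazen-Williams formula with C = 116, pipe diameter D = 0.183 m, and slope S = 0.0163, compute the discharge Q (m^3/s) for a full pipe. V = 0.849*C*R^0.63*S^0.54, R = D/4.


For a full circular pipe, R = D/4 = 0.183/4 = 0.0457 m.
V = 0.849 * 116 * 0.0457^0.63 * 0.0163^0.54
  = 0.849 * 116 * 0.143234 * 0.108288
  = 1.5275 m/s.
Pipe area A = pi*D^2/4 = pi*0.183^2/4 = 0.0263 m^2.
Q = A * V = 0.0263 * 1.5275 = 0.0402 m^3/s.

0.0402


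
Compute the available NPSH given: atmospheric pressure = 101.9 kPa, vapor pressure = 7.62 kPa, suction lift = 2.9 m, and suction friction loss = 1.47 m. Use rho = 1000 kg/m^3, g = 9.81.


NPSHa = p_atm/(rho*g) - z_s - hf_s - p_vap/(rho*g).
p_atm/(rho*g) = 101.9*1000 / (1000*9.81) = 10.387 m.
p_vap/(rho*g) = 7.62*1000 / (1000*9.81) = 0.777 m.
NPSHa = 10.387 - 2.9 - 1.47 - 0.777
      = 5.24 m.

5.24


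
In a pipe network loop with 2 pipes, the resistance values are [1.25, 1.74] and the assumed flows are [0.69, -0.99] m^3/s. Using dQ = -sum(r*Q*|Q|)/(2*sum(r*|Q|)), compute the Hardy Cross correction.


Numerator terms (r*Q*|Q|): 1.25*0.69*|0.69| = 0.5951; 1.74*-0.99*|-0.99| = -1.7054.
Sum of numerator = -1.1102.
Denominator terms (r*|Q|): 1.25*|0.69| = 0.8625; 1.74*|-0.99| = 1.7226.
2 * sum of denominator = 2 * 2.5851 = 5.1702.
dQ = --1.1102 / 5.1702 = 0.2147 m^3/s.

0.2147


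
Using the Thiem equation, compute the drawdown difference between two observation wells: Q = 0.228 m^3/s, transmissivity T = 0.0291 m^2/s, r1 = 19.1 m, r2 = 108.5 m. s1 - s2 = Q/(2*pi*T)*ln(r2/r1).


Thiem equation: s1 - s2 = Q/(2*pi*T) * ln(r2/r1).
ln(r2/r1) = ln(108.5/19.1) = 1.7371.
Q/(2*pi*T) = 0.228 / (2*pi*0.0291) = 0.228 / 0.1828 = 1.247.
s1 - s2 = 1.247 * 1.7371 = 2.1661 m.

2.1661


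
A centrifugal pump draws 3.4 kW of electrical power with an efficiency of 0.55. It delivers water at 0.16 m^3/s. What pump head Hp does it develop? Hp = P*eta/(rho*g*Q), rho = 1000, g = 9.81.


Pump head formula: Hp = P * eta / (rho * g * Q).
Numerator: P * eta = 3.4 * 1000 * 0.55 = 1870.0 W.
Denominator: rho * g * Q = 1000 * 9.81 * 0.16 = 1569.6.
Hp = 1870.0 / 1569.6 = 1.19 m.

1.19


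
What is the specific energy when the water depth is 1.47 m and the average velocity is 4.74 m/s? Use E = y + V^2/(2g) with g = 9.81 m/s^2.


Specific energy E = y + V^2/(2g).
Velocity head = V^2/(2g) = 4.74^2 / (2*9.81) = 22.4676 / 19.62 = 1.1451 m.
E = 1.47 + 1.1451 = 2.6151 m.

2.6151


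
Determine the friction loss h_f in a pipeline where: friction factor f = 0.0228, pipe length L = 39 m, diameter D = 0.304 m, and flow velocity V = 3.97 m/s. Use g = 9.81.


Darcy-Weisbach equation: h_f = f * (L/D) * V^2/(2g).
f * L/D = 0.0228 * 39/0.304 = 2.925.
V^2/(2g) = 3.97^2 / (2*9.81) = 15.7609 / 19.62 = 0.8033 m.
h_f = 2.925 * 0.8033 = 2.35 m.

2.35


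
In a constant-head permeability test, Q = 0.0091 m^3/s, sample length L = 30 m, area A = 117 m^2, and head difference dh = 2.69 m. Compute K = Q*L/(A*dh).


From K = Q*L / (A*dh):
Numerator: Q*L = 0.0091 * 30 = 0.273.
Denominator: A*dh = 117 * 2.69 = 314.73.
K = 0.273 / 314.73 = 0.000867 m/s.

0.000867


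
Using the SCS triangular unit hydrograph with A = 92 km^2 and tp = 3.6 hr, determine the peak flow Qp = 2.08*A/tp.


SCS formula: Qp = 2.08 * A / tp.
Qp = 2.08 * 92 / 3.6
   = 191.36 / 3.6
   = 53.16 m^3/s per cm.

53.16


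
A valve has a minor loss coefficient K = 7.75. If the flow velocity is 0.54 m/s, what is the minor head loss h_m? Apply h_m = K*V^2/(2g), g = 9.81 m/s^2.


Minor loss formula: h_m = K * V^2/(2g).
V^2 = 0.54^2 = 0.2916.
V^2/(2g) = 0.2916 / 19.62 = 0.0149 m.
h_m = 7.75 * 0.0149 = 0.1152 m.

0.1152


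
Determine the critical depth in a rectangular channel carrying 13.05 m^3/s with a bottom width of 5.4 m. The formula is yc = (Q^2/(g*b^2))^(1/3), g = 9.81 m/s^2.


Using yc = (Q^2 / (g * b^2))^(1/3):
Q^2 = 13.05^2 = 170.3.
g * b^2 = 9.81 * 5.4^2 = 9.81 * 29.16 = 286.06.
Q^2 / (g*b^2) = 170.3 / 286.06 = 0.5953.
yc = 0.5953^(1/3) = 0.8412 m.

0.8412


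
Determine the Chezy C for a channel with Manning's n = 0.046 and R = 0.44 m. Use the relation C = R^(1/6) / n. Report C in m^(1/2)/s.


The Chezy coefficient relates to Manning's n through C = R^(1/6) / n.
R^(1/6) = 0.44^(1/6) = 0.872118.
C = 0.872118 / 0.046 = 18.96 m^(1/2)/s.

18.96


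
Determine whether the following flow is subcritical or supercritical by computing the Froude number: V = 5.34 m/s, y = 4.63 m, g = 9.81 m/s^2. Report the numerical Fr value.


The Froude number is defined as Fr = V / sqrt(g*y).
g*y = 9.81 * 4.63 = 45.4203.
sqrt(g*y) = sqrt(45.4203) = 6.7395.
Fr = 5.34 / 6.7395 = 0.7923.
Since Fr < 1, the flow is subcritical.

0.7923


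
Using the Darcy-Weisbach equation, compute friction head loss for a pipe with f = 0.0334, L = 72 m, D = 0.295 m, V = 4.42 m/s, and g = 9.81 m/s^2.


Darcy-Weisbach equation: h_f = f * (L/D) * V^2/(2g).
f * L/D = 0.0334 * 72/0.295 = 8.1519.
V^2/(2g) = 4.42^2 / (2*9.81) = 19.5364 / 19.62 = 0.9957 m.
h_f = 8.1519 * 0.9957 = 8.117 m.

8.117


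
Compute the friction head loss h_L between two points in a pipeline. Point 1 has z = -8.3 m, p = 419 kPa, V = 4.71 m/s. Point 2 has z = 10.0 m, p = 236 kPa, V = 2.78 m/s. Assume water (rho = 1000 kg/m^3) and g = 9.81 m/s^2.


Total head at each section: H = z + p/(rho*g) + V^2/(2g).
H1 = -8.3 + 419*1000/(1000*9.81) + 4.71^2/(2*9.81)
   = -8.3 + 42.712 + 1.1307
   = 35.542 m.
H2 = 10.0 + 236*1000/(1000*9.81) + 2.78^2/(2*9.81)
   = 10.0 + 24.057 + 0.3939
   = 34.451 m.
h_L = H1 - H2 = 35.542 - 34.451 = 1.091 m.

1.091


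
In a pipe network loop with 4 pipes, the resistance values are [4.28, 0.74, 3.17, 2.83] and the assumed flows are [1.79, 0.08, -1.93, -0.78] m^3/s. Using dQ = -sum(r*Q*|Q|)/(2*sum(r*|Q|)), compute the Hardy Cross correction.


Numerator terms (r*Q*|Q|): 4.28*1.79*|1.79| = 13.7135; 0.74*0.08*|0.08| = 0.0047; 3.17*-1.93*|-1.93| = -11.8079; 2.83*-0.78*|-0.78| = -1.7218.
Sum of numerator = 0.1886.
Denominator terms (r*|Q|): 4.28*|1.79| = 7.6612; 0.74*|0.08| = 0.0592; 3.17*|-1.93| = 6.1181; 2.83*|-0.78| = 2.2074.
2 * sum of denominator = 2 * 16.0459 = 32.0918.
dQ = -0.1886 / 32.0918 = -0.0059 m^3/s.

-0.0059


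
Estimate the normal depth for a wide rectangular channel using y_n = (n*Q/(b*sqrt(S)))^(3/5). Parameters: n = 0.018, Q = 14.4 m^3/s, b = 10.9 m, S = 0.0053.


We use the wide-channel approximation y_n = (n*Q/(b*sqrt(S)))^(3/5).
sqrt(S) = sqrt(0.0053) = 0.072801.
Numerator: n*Q = 0.018 * 14.4 = 0.2592.
Denominator: b*sqrt(S) = 10.9 * 0.072801 = 0.793531.
arg = 0.3266.
y_n = 0.3266^(3/5) = 0.511 m.

0.511


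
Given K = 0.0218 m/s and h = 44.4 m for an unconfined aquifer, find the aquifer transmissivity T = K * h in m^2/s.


Transmissivity is defined as T = K * h.
T = 0.0218 * 44.4
  = 0.9679 m^2/s.

0.9679


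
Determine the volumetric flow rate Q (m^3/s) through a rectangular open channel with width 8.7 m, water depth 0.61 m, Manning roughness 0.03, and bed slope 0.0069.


For a rectangular channel, the cross-sectional area A = b * y = 8.7 * 0.61 = 5.31 m^2.
The wetted perimeter P = b + 2y = 8.7 + 2*0.61 = 9.92 m.
Hydraulic radius R = A/P = 5.31/9.92 = 0.535 m.
Velocity V = (1/n)*R^(2/3)*S^(1/2) = (1/0.03)*0.535^(2/3)*0.0069^(1/2) = 1.8247 m/s.
Discharge Q = A * V = 5.31 * 1.8247 = 9.684 m^3/s.

9.684


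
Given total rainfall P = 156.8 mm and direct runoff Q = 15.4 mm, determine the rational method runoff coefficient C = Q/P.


The runoff coefficient C = runoff depth / rainfall depth.
C = 15.4 / 156.8
  = 0.0982.

0.0982


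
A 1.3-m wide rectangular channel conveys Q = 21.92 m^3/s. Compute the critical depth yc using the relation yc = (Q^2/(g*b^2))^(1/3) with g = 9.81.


Using yc = (Q^2 / (g * b^2))^(1/3):
Q^2 = 21.92^2 = 480.49.
g * b^2 = 9.81 * 1.3^2 = 9.81 * 1.69 = 16.58.
Q^2 / (g*b^2) = 480.49 / 16.58 = 28.9801.
yc = 28.9801^(1/3) = 3.0717 m.

3.0717


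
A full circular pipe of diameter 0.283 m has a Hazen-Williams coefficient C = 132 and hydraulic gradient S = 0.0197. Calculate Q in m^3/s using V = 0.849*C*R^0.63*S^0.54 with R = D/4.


For a full circular pipe, R = D/4 = 0.283/4 = 0.0707 m.
V = 0.849 * 132 * 0.0707^0.63 * 0.0197^0.54
  = 0.849 * 132 * 0.188507 * 0.119953
  = 2.5341 m/s.
Pipe area A = pi*D^2/4 = pi*0.283^2/4 = 0.0629 m^2.
Q = A * V = 0.0629 * 2.5341 = 0.1594 m^3/s.

0.1594


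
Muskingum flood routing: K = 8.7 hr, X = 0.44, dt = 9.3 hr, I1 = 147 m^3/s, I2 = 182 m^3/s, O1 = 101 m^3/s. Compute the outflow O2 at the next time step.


Muskingum coefficients:
denom = 2*K*(1-X) + dt = 2*8.7*(1-0.44) + 9.3 = 19.044.
C0 = (dt - 2*K*X)/denom = (9.3 - 2*8.7*0.44)/19.044 = 0.0863.
C1 = (dt + 2*K*X)/denom = (9.3 + 2*8.7*0.44)/19.044 = 0.8904.
C2 = (2*K*(1-X) - dt)/denom = 0.0233.
O2 = C0*I2 + C1*I1 + C2*O1
   = 0.0863*182 + 0.8904*147 + 0.0233*101
   = 148.95 m^3/s.

148.95


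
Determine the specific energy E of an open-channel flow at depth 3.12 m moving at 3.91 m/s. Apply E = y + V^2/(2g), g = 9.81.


Specific energy E = y + V^2/(2g).
Velocity head = V^2/(2g) = 3.91^2 / (2*9.81) = 15.2881 / 19.62 = 0.7792 m.
E = 3.12 + 0.7792 = 3.8992 m.

3.8992


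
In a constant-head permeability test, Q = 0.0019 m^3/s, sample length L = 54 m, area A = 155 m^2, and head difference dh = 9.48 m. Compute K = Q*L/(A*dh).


From K = Q*L / (A*dh):
Numerator: Q*L = 0.0019 * 54 = 0.1026.
Denominator: A*dh = 155 * 9.48 = 1469.4.
K = 0.1026 / 1469.4 = 7e-05 m/s.

7e-05


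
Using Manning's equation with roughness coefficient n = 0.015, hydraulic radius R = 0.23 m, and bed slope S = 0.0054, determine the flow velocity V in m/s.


Manning's equation gives V = (1/n) * R^(2/3) * S^(1/2).
First, compute R^(2/3) = 0.23^(2/3) = 0.3754.
Next, S^(1/2) = 0.0054^(1/2) = 0.073485.
Then 1/n = 1/0.015 = 66.67.
V = 66.67 * 0.3754 * 0.073485 = 1.839 m/s.

1.839


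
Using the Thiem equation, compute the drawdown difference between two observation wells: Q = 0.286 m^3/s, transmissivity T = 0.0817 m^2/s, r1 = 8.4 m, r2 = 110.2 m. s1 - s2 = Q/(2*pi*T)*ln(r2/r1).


Thiem equation: s1 - s2 = Q/(2*pi*T) * ln(r2/r1).
ln(r2/r1) = ln(110.2/8.4) = 2.5741.
Q/(2*pi*T) = 0.286 / (2*pi*0.0817) = 0.286 / 0.5133 = 0.5571.
s1 - s2 = 0.5571 * 2.5741 = 1.4341 m.

1.4341


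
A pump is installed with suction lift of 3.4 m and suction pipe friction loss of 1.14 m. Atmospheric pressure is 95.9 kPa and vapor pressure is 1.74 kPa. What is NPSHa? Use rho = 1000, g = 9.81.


NPSHa = p_atm/(rho*g) - z_s - hf_s - p_vap/(rho*g).
p_atm/(rho*g) = 95.9*1000 / (1000*9.81) = 9.776 m.
p_vap/(rho*g) = 1.74*1000 / (1000*9.81) = 0.177 m.
NPSHa = 9.776 - 3.4 - 1.14 - 0.177
      = 5.06 m.

5.06


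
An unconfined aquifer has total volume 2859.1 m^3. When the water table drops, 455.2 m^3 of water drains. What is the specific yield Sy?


Specific yield Sy = Volume drained / Total volume.
Sy = 455.2 / 2859.1
   = 0.1592.

0.1592


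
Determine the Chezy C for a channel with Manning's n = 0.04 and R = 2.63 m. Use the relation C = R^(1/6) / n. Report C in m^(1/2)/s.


The Chezy coefficient relates to Manning's n through C = R^(1/6) / n.
R^(1/6) = 2.63^(1/6) = 1.174878.
C = 1.174878 / 0.04 = 29.37 m^(1/2)/s.

29.37


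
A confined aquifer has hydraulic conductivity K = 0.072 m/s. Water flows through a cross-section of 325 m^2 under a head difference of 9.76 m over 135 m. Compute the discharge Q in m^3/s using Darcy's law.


Darcy's law: Q = K * A * i, where i = dh/L.
Hydraulic gradient i = 9.76 / 135 = 0.072296.
Q = 0.072 * 325 * 0.072296
  = 1.6917 m^3/s.

1.6917


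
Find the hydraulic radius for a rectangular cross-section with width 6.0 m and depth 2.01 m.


For a rectangular section:
Flow area A = b * y = 6.0 * 2.01 = 12.06 m^2.
Wetted perimeter P = b + 2y = 6.0 + 2*2.01 = 10.02 m.
Hydraulic radius R = A/P = 12.06 / 10.02 = 1.2036 m.

1.2036


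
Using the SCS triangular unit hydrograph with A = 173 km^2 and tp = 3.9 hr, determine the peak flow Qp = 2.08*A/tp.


SCS formula: Qp = 2.08 * A / tp.
Qp = 2.08 * 173 / 3.9
   = 359.84 / 3.9
   = 92.27 m^3/s per cm.

92.27


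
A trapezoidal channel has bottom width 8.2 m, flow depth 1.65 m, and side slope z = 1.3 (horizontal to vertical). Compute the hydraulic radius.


For a trapezoidal section with side slope z:
A = (b + z*y)*y = (8.2 + 1.3*1.65)*1.65 = 17.069 m^2.
P = b + 2*y*sqrt(1 + z^2) = 8.2 + 2*1.65*sqrt(1 + 1.3^2) = 13.612 m.
R = A/P = 17.069 / 13.612 = 1.2539 m.

1.2539


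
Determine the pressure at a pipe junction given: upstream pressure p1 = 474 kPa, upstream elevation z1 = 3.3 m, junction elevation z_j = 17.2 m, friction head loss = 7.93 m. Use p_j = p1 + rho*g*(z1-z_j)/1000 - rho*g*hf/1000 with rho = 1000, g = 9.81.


Junction pressure: p_j = p1 + rho*g*(z1 - z_j)/1000 - rho*g*hf/1000.
Elevation term = 1000*9.81*(3.3 - 17.2)/1000 = -136.359 kPa.
Friction term = 1000*9.81*7.93/1000 = 77.793 kPa.
p_j = 474 + -136.359 - 77.793 = 259.85 kPa.

259.85


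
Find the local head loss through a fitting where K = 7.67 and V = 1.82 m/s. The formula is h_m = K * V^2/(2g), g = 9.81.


Minor loss formula: h_m = K * V^2/(2g).
V^2 = 1.82^2 = 3.3124.
V^2/(2g) = 3.3124 / 19.62 = 0.1688 m.
h_m = 7.67 * 0.1688 = 1.2949 m.

1.2949


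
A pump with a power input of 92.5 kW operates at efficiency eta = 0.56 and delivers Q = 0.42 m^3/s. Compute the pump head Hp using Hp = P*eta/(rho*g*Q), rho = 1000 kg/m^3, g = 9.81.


Pump head formula: Hp = P * eta / (rho * g * Q).
Numerator: P * eta = 92.5 * 1000 * 0.56 = 51800.0 W.
Denominator: rho * g * Q = 1000 * 9.81 * 0.42 = 4120.2.
Hp = 51800.0 / 4120.2 = 12.57 m.

12.57


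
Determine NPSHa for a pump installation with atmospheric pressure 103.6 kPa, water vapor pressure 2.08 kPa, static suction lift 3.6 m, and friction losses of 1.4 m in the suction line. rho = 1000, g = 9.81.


NPSHa = p_atm/(rho*g) - z_s - hf_s - p_vap/(rho*g).
p_atm/(rho*g) = 103.6*1000 / (1000*9.81) = 10.561 m.
p_vap/(rho*g) = 2.08*1000 / (1000*9.81) = 0.212 m.
NPSHa = 10.561 - 3.6 - 1.4 - 0.212
      = 5.35 m.

5.35


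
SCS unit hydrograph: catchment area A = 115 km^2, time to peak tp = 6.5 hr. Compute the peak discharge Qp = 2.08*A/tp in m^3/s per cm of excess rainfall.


SCS formula: Qp = 2.08 * A / tp.
Qp = 2.08 * 115 / 6.5
   = 239.2 / 6.5
   = 36.8 m^3/s per cm.

36.8


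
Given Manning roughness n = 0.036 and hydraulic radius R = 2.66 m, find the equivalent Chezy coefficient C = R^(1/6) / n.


The Chezy coefficient relates to Manning's n through C = R^(1/6) / n.
R^(1/6) = 2.66^(1/6) = 1.177101.
C = 1.177101 / 0.036 = 32.7 m^(1/2)/s.

32.7


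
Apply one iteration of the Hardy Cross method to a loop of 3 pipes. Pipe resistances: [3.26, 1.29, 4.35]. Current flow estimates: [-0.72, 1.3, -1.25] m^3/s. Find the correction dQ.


Numerator terms (r*Q*|Q|): 3.26*-0.72*|-0.72| = -1.69; 1.29*1.3*|1.3| = 2.1801; 4.35*-1.25*|-1.25| = -6.7969.
Sum of numerator = -6.3068.
Denominator terms (r*|Q|): 3.26*|-0.72| = 2.3472; 1.29*|1.3| = 1.677; 4.35*|-1.25| = 5.4375.
2 * sum of denominator = 2 * 9.4617 = 18.9234.
dQ = --6.3068 / 18.9234 = 0.3333 m^3/s.

0.3333


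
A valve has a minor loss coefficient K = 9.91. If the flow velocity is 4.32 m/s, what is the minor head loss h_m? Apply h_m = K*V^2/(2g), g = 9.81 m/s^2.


Minor loss formula: h_m = K * V^2/(2g).
V^2 = 4.32^2 = 18.6624.
V^2/(2g) = 18.6624 / 19.62 = 0.9512 m.
h_m = 9.91 * 0.9512 = 9.4263 m.

9.4263


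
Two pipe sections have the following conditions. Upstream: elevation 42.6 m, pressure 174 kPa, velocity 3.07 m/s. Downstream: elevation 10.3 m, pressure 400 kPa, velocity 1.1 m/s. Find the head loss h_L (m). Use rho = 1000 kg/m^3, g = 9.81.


Total head at each section: H = z + p/(rho*g) + V^2/(2g).
H1 = 42.6 + 174*1000/(1000*9.81) + 3.07^2/(2*9.81)
   = 42.6 + 17.737 + 0.4804
   = 60.817 m.
H2 = 10.3 + 400*1000/(1000*9.81) + 1.1^2/(2*9.81)
   = 10.3 + 40.775 + 0.0617
   = 51.136 m.
h_L = H1 - H2 = 60.817 - 51.136 = 9.681 m.

9.681


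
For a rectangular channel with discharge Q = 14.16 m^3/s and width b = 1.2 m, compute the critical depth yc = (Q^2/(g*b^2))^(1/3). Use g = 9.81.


Using yc = (Q^2 / (g * b^2))^(1/3):
Q^2 = 14.16^2 = 200.51.
g * b^2 = 9.81 * 1.2^2 = 9.81 * 1.44 = 14.13.
Q^2 / (g*b^2) = 200.51 / 14.13 = 14.1904.
yc = 14.1904^(1/3) = 2.4212 m.

2.4212


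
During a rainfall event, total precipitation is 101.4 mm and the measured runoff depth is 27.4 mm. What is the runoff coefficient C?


The runoff coefficient C = runoff depth / rainfall depth.
C = 27.4 / 101.4
  = 0.2702.

0.2702


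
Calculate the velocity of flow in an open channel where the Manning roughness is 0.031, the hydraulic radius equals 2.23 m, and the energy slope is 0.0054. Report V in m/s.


Manning's equation gives V = (1/n) * R^(2/3) * S^(1/2).
First, compute R^(2/3) = 2.23^(2/3) = 1.7069.
Next, S^(1/2) = 0.0054^(1/2) = 0.073485.
Then 1/n = 1/0.031 = 32.26.
V = 32.26 * 1.7069 * 0.073485 = 4.0461 m/s.

4.0461


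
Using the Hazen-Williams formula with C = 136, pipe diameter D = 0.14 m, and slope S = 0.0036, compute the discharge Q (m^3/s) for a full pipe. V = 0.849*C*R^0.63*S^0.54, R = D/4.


For a full circular pipe, R = D/4 = 0.14/4 = 0.035 m.
V = 0.849 * 136 * 0.035^0.63 * 0.0036^0.54
  = 0.849 * 136 * 0.120994 * 0.047907
  = 0.6693 m/s.
Pipe area A = pi*D^2/4 = pi*0.14^2/4 = 0.0154 m^2.
Q = A * V = 0.0154 * 0.6693 = 0.0103 m^3/s.

0.0103


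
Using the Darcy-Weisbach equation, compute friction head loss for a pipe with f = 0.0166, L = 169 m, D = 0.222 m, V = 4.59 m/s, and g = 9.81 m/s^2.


Darcy-Weisbach equation: h_f = f * (L/D) * V^2/(2g).
f * L/D = 0.0166 * 169/0.222 = 12.6369.
V^2/(2g) = 4.59^2 / (2*9.81) = 21.0681 / 19.62 = 1.0738 m.
h_f = 12.6369 * 1.0738 = 13.57 m.

13.57


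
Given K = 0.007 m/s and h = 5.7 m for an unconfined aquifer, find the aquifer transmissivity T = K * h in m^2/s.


Transmissivity is defined as T = K * h.
T = 0.007 * 5.7
  = 0.0399 m^2/s.

0.0399


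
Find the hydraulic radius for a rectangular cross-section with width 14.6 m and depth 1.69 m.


For a rectangular section:
Flow area A = b * y = 14.6 * 1.69 = 24.67 m^2.
Wetted perimeter P = b + 2y = 14.6 + 2*1.69 = 17.98 m.
Hydraulic radius R = A/P = 24.67 / 17.98 = 1.3723 m.

1.3723


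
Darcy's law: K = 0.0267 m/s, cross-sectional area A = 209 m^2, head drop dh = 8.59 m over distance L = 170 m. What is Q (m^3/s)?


Darcy's law: Q = K * A * i, where i = dh/L.
Hydraulic gradient i = 8.59 / 170 = 0.050529.
Q = 0.0267 * 209 * 0.050529
  = 0.282 m^3/s.

0.282


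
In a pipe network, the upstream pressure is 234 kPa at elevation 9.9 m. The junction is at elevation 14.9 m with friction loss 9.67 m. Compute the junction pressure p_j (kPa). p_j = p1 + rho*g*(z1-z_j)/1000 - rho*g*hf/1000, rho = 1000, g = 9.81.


Junction pressure: p_j = p1 + rho*g*(z1 - z_j)/1000 - rho*g*hf/1000.
Elevation term = 1000*9.81*(9.9 - 14.9)/1000 = -49.05 kPa.
Friction term = 1000*9.81*9.67/1000 = 94.863 kPa.
p_j = 234 + -49.05 - 94.863 = 90.09 kPa.

90.09


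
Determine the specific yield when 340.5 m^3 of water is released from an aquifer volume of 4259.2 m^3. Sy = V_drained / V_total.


Specific yield Sy = Volume drained / Total volume.
Sy = 340.5 / 4259.2
   = 0.0799.

0.0799


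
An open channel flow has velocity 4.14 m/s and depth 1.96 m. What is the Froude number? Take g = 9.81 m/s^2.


The Froude number is defined as Fr = V / sqrt(g*y).
g*y = 9.81 * 1.96 = 19.2276.
sqrt(g*y) = sqrt(19.2276) = 4.3849.
Fr = 4.14 / 4.3849 = 0.9441.

0.9441


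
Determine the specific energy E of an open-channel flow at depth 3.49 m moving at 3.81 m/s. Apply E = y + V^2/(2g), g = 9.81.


Specific energy E = y + V^2/(2g).
Velocity head = V^2/(2g) = 3.81^2 / (2*9.81) = 14.5161 / 19.62 = 0.7399 m.
E = 3.49 + 0.7399 = 4.2299 m.

4.2299


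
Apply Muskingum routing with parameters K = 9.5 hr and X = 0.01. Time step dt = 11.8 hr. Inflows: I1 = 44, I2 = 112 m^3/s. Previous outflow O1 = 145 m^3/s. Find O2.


Muskingum coefficients:
denom = 2*K*(1-X) + dt = 2*9.5*(1-0.01) + 11.8 = 30.61.
C0 = (dt - 2*K*X)/denom = (11.8 - 2*9.5*0.01)/30.61 = 0.3793.
C1 = (dt + 2*K*X)/denom = (11.8 + 2*9.5*0.01)/30.61 = 0.3917.
C2 = (2*K*(1-X) - dt)/denom = 0.229.
O2 = C0*I2 + C1*I1 + C2*O1
   = 0.3793*112 + 0.3917*44 + 0.229*145
   = 92.92 m^3/s.

92.92


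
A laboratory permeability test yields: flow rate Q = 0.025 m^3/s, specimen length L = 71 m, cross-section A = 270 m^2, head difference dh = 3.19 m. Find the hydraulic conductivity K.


From K = Q*L / (A*dh):
Numerator: Q*L = 0.025 * 71 = 1.775.
Denominator: A*dh = 270 * 3.19 = 861.3.
K = 1.775 / 861.3 = 0.002061 m/s.

0.002061


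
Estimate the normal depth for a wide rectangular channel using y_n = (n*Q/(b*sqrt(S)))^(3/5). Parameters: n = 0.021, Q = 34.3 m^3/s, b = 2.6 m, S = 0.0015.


We use the wide-channel approximation y_n = (n*Q/(b*sqrt(S)))^(3/5).
sqrt(S) = sqrt(0.0015) = 0.03873.
Numerator: n*Q = 0.021 * 34.3 = 0.7203.
Denominator: b*sqrt(S) = 2.6 * 0.03873 = 0.100698.
arg = 7.1531.
y_n = 7.1531^(3/5) = 3.2561 m.

3.2561


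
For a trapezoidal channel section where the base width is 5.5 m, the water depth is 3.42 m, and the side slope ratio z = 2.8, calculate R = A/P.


For a trapezoidal section with side slope z:
A = (b + z*y)*y = (5.5 + 2.8*3.42)*3.42 = 51.56 m^2.
P = b + 2*y*sqrt(1 + z^2) = 5.5 + 2*3.42*sqrt(1 + 2.8^2) = 25.837 m.
R = A/P = 51.56 / 25.837 = 1.9956 m.

1.9956


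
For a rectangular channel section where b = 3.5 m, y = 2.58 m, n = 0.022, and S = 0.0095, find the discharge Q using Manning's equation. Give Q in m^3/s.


For a rectangular channel, the cross-sectional area A = b * y = 3.5 * 2.58 = 9.03 m^2.
The wetted perimeter P = b + 2y = 3.5 + 2*2.58 = 8.66 m.
Hydraulic radius R = A/P = 9.03/8.66 = 1.0427 m.
Velocity V = (1/n)*R^(2/3)*S^(1/2) = (1/0.022)*1.0427^(2/3)*0.0095^(1/2) = 4.5557 m/s.
Discharge Q = A * V = 9.03 * 4.5557 = 41.138 m^3/s.

41.138


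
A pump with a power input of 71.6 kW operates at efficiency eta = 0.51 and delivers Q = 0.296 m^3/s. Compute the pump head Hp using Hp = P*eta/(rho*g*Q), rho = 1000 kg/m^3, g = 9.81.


Pump head formula: Hp = P * eta / (rho * g * Q).
Numerator: P * eta = 71.6 * 1000 * 0.51 = 36516.0 W.
Denominator: rho * g * Q = 1000 * 9.81 * 0.296 = 2903.76.
Hp = 36516.0 / 2903.76 = 12.58 m.

12.58


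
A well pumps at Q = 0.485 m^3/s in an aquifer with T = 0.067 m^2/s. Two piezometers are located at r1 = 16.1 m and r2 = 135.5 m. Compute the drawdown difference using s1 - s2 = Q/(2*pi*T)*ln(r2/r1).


Thiem equation: s1 - s2 = Q/(2*pi*T) * ln(r2/r1).
ln(r2/r1) = ln(135.5/16.1) = 2.1302.
Q/(2*pi*T) = 0.485 / (2*pi*0.067) = 0.485 / 0.421 = 1.1521.
s1 - s2 = 1.1521 * 2.1302 = 2.4541 m.

2.4541


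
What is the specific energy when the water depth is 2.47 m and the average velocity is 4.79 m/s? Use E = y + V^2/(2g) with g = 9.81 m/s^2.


Specific energy E = y + V^2/(2g).
Velocity head = V^2/(2g) = 4.79^2 / (2*9.81) = 22.9441 / 19.62 = 1.1694 m.
E = 2.47 + 1.1694 = 3.6394 m.

3.6394


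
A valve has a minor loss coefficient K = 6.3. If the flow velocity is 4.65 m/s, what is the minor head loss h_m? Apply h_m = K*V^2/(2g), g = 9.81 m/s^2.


Minor loss formula: h_m = K * V^2/(2g).
V^2 = 4.65^2 = 21.6225.
V^2/(2g) = 21.6225 / 19.62 = 1.1021 m.
h_m = 6.3 * 1.1021 = 6.943 m.

6.943


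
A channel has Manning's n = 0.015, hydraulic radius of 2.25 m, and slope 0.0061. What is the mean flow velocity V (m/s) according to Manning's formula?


Manning's equation gives V = (1/n) * R^(2/3) * S^(1/2).
First, compute R^(2/3) = 2.25^(2/3) = 1.7171.
Next, S^(1/2) = 0.0061^(1/2) = 0.078102.
Then 1/n = 1/0.015 = 66.67.
V = 66.67 * 1.7171 * 0.078102 = 8.9405 m/s.

8.9405


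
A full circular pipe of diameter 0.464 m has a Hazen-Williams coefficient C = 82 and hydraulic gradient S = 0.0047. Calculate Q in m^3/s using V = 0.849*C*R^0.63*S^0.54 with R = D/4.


For a full circular pipe, R = D/4 = 0.464/4 = 0.116 m.
V = 0.849 * 82 * 0.116^0.63 * 0.0047^0.54
  = 0.849 * 82 * 0.2574 * 0.055326
  = 0.9914 m/s.
Pipe area A = pi*D^2/4 = pi*0.464^2/4 = 0.1691 m^2.
Q = A * V = 0.1691 * 0.9914 = 0.1676 m^3/s.

0.1676


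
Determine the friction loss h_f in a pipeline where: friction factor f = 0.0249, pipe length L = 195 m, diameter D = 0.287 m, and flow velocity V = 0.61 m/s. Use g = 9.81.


Darcy-Weisbach equation: h_f = f * (L/D) * V^2/(2g).
f * L/D = 0.0249 * 195/0.287 = 16.9181.
V^2/(2g) = 0.61^2 / (2*9.81) = 0.3721 / 19.62 = 0.019 m.
h_f = 16.9181 * 0.019 = 0.321 m.

0.321


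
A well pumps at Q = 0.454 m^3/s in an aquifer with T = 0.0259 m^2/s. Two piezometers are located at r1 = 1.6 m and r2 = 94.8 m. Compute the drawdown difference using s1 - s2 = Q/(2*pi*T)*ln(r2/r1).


Thiem equation: s1 - s2 = Q/(2*pi*T) * ln(r2/r1).
ln(r2/r1) = ln(94.8/1.6) = 4.0818.
Q/(2*pi*T) = 0.454 / (2*pi*0.0259) = 0.454 / 0.1627 = 2.7898.
s1 - s2 = 2.7898 * 4.0818 = 11.3874 m.

11.3874


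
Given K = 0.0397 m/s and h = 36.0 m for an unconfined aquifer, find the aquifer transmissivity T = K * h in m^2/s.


Transmissivity is defined as T = K * h.
T = 0.0397 * 36.0
  = 1.4292 m^2/s.

1.4292


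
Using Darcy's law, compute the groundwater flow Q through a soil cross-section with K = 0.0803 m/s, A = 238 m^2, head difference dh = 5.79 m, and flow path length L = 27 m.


Darcy's law: Q = K * A * i, where i = dh/L.
Hydraulic gradient i = 5.79 / 27 = 0.214444.
Q = 0.0803 * 238 * 0.214444
  = 4.0983 m^3/s.

4.0983


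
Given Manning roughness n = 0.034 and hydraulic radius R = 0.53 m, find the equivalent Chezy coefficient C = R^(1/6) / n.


The Chezy coefficient relates to Manning's n through C = R^(1/6) / n.
R^(1/6) = 0.53^(1/6) = 0.899593.
C = 0.899593 / 0.034 = 26.46 m^(1/2)/s.

26.46


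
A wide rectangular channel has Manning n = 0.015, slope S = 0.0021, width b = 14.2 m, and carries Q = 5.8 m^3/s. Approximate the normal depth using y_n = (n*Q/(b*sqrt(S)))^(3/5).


We use the wide-channel approximation y_n = (n*Q/(b*sqrt(S)))^(3/5).
sqrt(S) = sqrt(0.0021) = 0.045826.
Numerator: n*Q = 0.015 * 5.8 = 0.087.
Denominator: b*sqrt(S) = 14.2 * 0.045826 = 0.650729.
arg = 0.1337.
y_n = 0.1337^(3/5) = 0.299 m.

0.299


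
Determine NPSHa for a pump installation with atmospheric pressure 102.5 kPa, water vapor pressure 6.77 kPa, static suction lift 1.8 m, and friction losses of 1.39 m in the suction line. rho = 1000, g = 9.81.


NPSHa = p_atm/(rho*g) - z_s - hf_s - p_vap/(rho*g).
p_atm/(rho*g) = 102.5*1000 / (1000*9.81) = 10.449 m.
p_vap/(rho*g) = 6.77*1000 / (1000*9.81) = 0.69 m.
NPSHa = 10.449 - 1.8 - 1.39 - 0.69
      = 6.57 m.

6.57


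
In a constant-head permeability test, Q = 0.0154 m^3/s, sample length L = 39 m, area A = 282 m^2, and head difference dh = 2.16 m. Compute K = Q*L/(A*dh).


From K = Q*L / (A*dh):
Numerator: Q*L = 0.0154 * 39 = 0.6006.
Denominator: A*dh = 282 * 2.16 = 609.12.
K = 0.6006 / 609.12 = 0.000986 m/s.

0.000986


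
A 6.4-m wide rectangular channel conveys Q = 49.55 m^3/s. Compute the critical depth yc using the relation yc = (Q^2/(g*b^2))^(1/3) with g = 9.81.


Using yc = (Q^2 / (g * b^2))^(1/3):
Q^2 = 49.55^2 = 2455.2.
g * b^2 = 9.81 * 6.4^2 = 9.81 * 40.96 = 401.82.
Q^2 / (g*b^2) = 2455.2 / 401.82 = 6.1102.
yc = 6.1102^(1/3) = 1.8282 m.

1.8282


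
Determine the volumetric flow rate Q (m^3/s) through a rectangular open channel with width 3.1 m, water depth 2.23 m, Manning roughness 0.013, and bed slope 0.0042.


For a rectangular channel, the cross-sectional area A = b * y = 3.1 * 2.23 = 6.91 m^2.
The wetted perimeter P = b + 2y = 3.1 + 2*2.23 = 7.56 m.
Hydraulic radius R = A/P = 6.91/7.56 = 0.9144 m.
Velocity V = (1/n)*R^(2/3)*S^(1/2) = (1/0.013)*0.9144^(2/3)*0.0042^(1/2) = 4.6965 m/s.
Discharge Q = A * V = 6.91 * 4.6965 = 32.467 m^3/s.

32.467


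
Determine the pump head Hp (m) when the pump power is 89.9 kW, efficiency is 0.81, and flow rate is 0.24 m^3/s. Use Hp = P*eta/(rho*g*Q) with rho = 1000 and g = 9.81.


Pump head formula: Hp = P * eta / (rho * g * Q).
Numerator: P * eta = 89.9 * 1000 * 0.81 = 72819.0 W.
Denominator: rho * g * Q = 1000 * 9.81 * 0.24 = 2354.4.
Hp = 72819.0 / 2354.4 = 30.93 m.

30.93


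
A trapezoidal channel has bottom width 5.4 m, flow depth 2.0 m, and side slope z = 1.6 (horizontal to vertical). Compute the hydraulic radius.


For a trapezoidal section with side slope z:
A = (b + z*y)*y = (5.4 + 1.6*2.0)*2.0 = 17.2 m^2.
P = b + 2*y*sqrt(1 + z^2) = 5.4 + 2*2.0*sqrt(1 + 1.6^2) = 12.947 m.
R = A/P = 17.2 / 12.947 = 1.3285 m.

1.3285


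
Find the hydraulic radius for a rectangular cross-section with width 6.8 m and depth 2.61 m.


For a rectangular section:
Flow area A = b * y = 6.8 * 2.61 = 17.75 m^2.
Wetted perimeter P = b + 2y = 6.8 + 2*2.61 = 12.02 m.
Hydraulic radius R = A/P = 17.75 / 12.02 = 1.4765 m.

1.4765


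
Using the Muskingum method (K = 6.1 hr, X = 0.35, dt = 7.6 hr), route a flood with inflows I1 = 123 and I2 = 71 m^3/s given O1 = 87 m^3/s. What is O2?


Muskingum coefficients:
denom = 2*K*(1-X) + dt = 2*6.1*(1-0.35) + 7.6 = 15.53.
C0 = (dt - 2*K*X)/denom = (7.6 - 2*6.1*0.35)/15.53 = 0.2144.
C1 = (dt + 2*K*X)/denom = (7.6 + 2*6.1*0.35)/15.53 = 0.7643.
C2 = (2*K*(1-X) - dt)/denom = 0.0212.
O2 = C0*I2 + C1*I1 + C2*O1
   = 0.2144*71 + 0.7643*123 + 0.0212*87
   = 111.08 m^3/s.

111.08


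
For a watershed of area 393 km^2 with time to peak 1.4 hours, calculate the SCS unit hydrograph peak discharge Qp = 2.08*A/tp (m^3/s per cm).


SCS formula: Qp = 2.08 * A / tp.
Qp = 2.08 * 393 / 1.4
   = 817.44 / 1.4
   = 583.89 m^3/s per cm.

583.89


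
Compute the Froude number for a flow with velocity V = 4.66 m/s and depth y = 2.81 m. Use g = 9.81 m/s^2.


The Froude number is defined as Fr = V / sqrt(g*y).
g*y = 9.81 * 2.81 = 27.5661.
sqrt(g*y) = sqrt(27.5661) = 5.2503.
Fr = 4.66 / 5.2503 = 0.8876.

0.8876


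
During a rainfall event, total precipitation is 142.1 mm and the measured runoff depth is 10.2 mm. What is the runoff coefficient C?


The runoff coefficient C = runoff depth / rainfall depth.
C = 10.2 / 142.1
  = 0.0718.

0.0718


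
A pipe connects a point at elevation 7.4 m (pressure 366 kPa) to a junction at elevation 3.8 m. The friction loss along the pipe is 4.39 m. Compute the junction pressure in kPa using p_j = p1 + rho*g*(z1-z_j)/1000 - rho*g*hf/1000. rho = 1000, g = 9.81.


Junction pressure: p_j = p1 + rho*g*(z1 - z_j)/1000 - rho*g*hf/1000.
Elevation term = 1000*9.81*(7.4 - 3.8)/1000 = 35.316 kPa.
Friction term = 1000*9.81*4.39/1000 = 43.066 kPa.
p_j = 366 + 35.316 - 43.066 = 358.25 kPa.

358.25


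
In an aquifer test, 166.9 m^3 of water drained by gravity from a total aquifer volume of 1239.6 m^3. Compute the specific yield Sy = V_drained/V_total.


Specific yield Sy = Volume drained / Total volume.
Sy = 166.9 / 1239.6
   = 0.1346.

0.1346


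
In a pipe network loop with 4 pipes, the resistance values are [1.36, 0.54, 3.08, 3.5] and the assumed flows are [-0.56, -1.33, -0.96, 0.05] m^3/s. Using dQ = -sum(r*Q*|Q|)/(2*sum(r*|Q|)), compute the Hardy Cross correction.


Numerator terms (r*Q*|Q|): 1.36*-0.56*|-0.56| = -0.4265; 0.54*-1.33*|-1.33| = -0.9552; 3.08*-0.96*|-0.96| = -2.8385; 3.5*0.05*|0.05| = 0.0088.
Sum of numerator = -4.2115.
Denominator terms (r*|Q|): 1.36*|-0.56| = 0.7616; 0.54*|-1.33| = 0.7182; 3.08*|-0.96| = 2.9568; 3.5*|0.05| = 0.175.
2 * sum of denominator = 2 * 4.6116 = 9.2232.
dQ = --4.2115 / 9.2232 = 0.4566 m^3/s.

0.4566


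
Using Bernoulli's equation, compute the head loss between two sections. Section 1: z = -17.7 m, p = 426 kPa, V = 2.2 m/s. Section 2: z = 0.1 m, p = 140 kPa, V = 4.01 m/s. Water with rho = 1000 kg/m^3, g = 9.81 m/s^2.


Total head at each section: H = z + p/(rho*g) + V^2/(2g).
H1 = -17.7 + 426*1000/(1000*9.81) + 2.2^2/(2*9.81)
   = -17.7 + 43.425 + 0.2467
   = 25.972 m.
H2 = 0.1 + 140*1000/(1000*9.81) + 4.01^2/(2*9.81)
   = 0.1 + 14.271 + 0.8196
   = 15.191 m.
h_L = H1 - H2 = 25.972 - 15.191 = 10.781 m.

10.781


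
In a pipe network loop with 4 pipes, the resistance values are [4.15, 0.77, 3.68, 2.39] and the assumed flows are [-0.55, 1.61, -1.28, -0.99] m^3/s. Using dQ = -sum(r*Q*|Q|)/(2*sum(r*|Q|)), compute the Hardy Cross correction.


Numerator terms (r*Q*|Q|): 4.15*-0.55*|-0.55| = -1.2554; 0.77*1.61*|1.61| = 1.9959; 3.68*-1.28*|-1.28| = -6.0293; 2.39*-0.99*|-0.99| = -2.3424.
Sum of numerator = -7.6312.
Denominator terms (r*|Q|): 4.15*|-0.55| = 2.2825; 0.77*|1.61| = 1.2397; 3.68*|-1.28| = 4.7104; 2.39*|-0.99| = 2.3661.
2 * sum of denominator = 2 * 10.5987 = 21.1974.
dQ = --7.6312 / 21.1974 = 0.36 m^3/s.

0.36


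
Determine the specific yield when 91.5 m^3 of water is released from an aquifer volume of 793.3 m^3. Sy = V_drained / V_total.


Specific yield Sy = Volume drained / Total volume.
Sy = 91.5 / 793.3
   = 0.1153.

0.1153


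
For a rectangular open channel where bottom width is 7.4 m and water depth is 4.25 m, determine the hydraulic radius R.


For a rectangular section:
Flow area A = b * y = 7.4 * 4.25 = 31.45 m^2.
Wetted perimeter P = b + 2y = 7.4 + 2*4.25 = 15.9 m.
Hydraulic radius R = A/P = 31.45 / 15.9 = 1.978 m.

1.978


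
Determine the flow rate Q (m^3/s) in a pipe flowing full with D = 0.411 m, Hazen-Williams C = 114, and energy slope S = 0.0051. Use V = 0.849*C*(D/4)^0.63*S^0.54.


For a full circular pipe, R = D/4 = 0.411/4 = 0.1027 m.
V = 0.849 * 114 * 0.1027^0.63 * 0.0051^0.54
  = 0.849 * 114 * 0.238464 * 0.057821
  = 1.3345 m/s.
Pipe area A = pi*D^2/4 = pi*0.411^2/4 = 0.1327 m^2.
Q = A * V = 0.1327 * 1.3345 = 0.1771 m^3/s.

0.1771


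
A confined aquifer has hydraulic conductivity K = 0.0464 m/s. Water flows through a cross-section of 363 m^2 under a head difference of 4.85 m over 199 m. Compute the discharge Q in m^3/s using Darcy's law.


Darcy's law: Q = K * A * i, where i = dh/L.
Hydraulic gradient i = 4.85 / 199 = 0.024372.
Q = 0.0464 * 363 * 0.024372
  = 0.4105 m^3/s.

0.4105


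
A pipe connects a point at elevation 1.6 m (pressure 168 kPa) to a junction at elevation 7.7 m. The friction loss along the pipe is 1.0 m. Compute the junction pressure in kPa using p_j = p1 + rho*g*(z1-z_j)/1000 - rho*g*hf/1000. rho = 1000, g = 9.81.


Junction pressure: p_j = p1 + rho*g*(z1 - z_j)/1000 - rho*g*hf/1000.
Elevation term = 1000*9.81*(1.6 - 7.7)/1000 = -59.841 kPa.
Friction term = 1000*9.81*1.0/1000 = 9.81 kPa.
p_j = 168 + -59.841 - 9.81 = 98.35 kPa.

98.35


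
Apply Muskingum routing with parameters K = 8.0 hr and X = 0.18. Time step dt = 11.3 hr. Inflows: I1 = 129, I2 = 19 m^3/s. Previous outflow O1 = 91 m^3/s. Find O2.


Muskingum coefficients:
denom = 2*K*(1-X) + dt = 2*8.0*(1-0.18) + 11.3 = 24.42.
C0 = (dt - 2*K*X)/denom = (11.3 - 2*8.0*0.18)/24.42 = 0.3448.
C1 = (dt + 2*K*X)/denom = (11.3 + 2*8.0*0.18)/24.42 = 0.5807.
C2 = (2*K*(1-X) - dt)/denom = 0.0745.
O2 = C0*I2 + C1*I1 + C2*O1
   = 0.3448*19 + 0.5807*129 + 0.0745*91
   = 88.24 m^3/s.

88.24


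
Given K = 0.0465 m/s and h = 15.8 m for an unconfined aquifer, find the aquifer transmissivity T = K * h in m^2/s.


Transmissivity is defined as T = K * h.
T = 0.0465 * 15.8
  = 0.7347 m^2/s.

0.7347


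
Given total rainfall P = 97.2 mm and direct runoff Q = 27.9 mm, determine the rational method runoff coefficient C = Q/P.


The runoff coefficient C = runoff depth / rainfall depth.
C = 27.9 / 97.2
  = 0.287.

0.287


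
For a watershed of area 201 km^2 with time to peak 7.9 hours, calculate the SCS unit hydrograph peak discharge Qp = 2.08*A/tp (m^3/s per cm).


SCS formula: Qp = 2.08 * A / tp.
Qp = 2.08 * 201 / 7.9
   = 418.08 / 7.9
   = 52.92 m^3/s per cm.

52.92


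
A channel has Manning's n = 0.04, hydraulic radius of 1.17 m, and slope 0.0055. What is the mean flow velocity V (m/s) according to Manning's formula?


Manning's equation gives V = (1/n) * R^(2/3) * S^(1/2).
First, compute R^(2/3) = 1.17^(2/3) = 1.1103.
Next, S^(1/2) = 0.0055^(1/2) = 0.074162.
Then 1/n = 1/0.04 = 25.0.
V = 25.0 * 1.1103 * 0.074162 = 2.0586 m/s.

2.0586


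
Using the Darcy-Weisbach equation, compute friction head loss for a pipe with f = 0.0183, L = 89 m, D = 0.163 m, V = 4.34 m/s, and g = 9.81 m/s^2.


Darcy-Weisbach equation: h_f = f * (L/D) * V^2/(2g).
f * L/D = 0.0183 * 89/0.163 = 9.992.
V^2/(2g) = 4.34^2 / (2*9.81) = 18.8356 / 19.62 = 0.96 m.
h_f = 9.992 * 0.96 = 9.593 m.

9.593
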